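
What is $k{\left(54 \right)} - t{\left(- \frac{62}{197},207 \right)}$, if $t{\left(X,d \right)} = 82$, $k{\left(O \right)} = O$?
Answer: $-28$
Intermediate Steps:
$k{\left(54 \right)} - t{\left(- \frac{62}{197},207 \right)} = 54 - 82 = -28$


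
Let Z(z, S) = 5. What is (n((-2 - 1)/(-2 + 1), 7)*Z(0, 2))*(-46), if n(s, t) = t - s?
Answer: -920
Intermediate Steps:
(n((-2 - 1)/(-2 + 1), 7)*Z(0, 2))*(-46) = ((7 - (-2 - 1)/(-2 + 1))*5)*(-46) = ((7 - (-3)/(-1))*5)*(-46) = ((7 - (-3)*(-1))*5)*(-46) = ((7 - 1*3)*5)*(-46) = ((7 - 3)*5)*(-46) = (4*5)*(-46) = 20*(-46) = -920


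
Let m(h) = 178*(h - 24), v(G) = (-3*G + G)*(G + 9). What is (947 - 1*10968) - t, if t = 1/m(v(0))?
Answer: -42809711/4272 ≈ -10021.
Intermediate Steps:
v(G) = -2*G*(9 + G) (v(G) = (-2*G)*(9 + G) = -2*G*(9 + G))
m(h) = -4272 + 178*h (m(h) = 178*(-24 + h) = -4272 + 178*h)
t = -1/4272 (t = 1/(-4272 + 178*(-2*0*(9 + 0))) = 1/(-4272 + 178*(-2*0*9)) = 1/(-4272 + 178*0) = 1/(-4272 + 0) = 1/(-4272) = -1/4272 ≈ -0.00023408)
(947 - 1*10968) - t = (947 - 1*10968) - 1*(-1/4272) = (947 - 10968) + 1/4272 = -10021 + 1/4272 = -42809711/4272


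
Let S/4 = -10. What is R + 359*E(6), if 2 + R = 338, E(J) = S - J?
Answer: -16178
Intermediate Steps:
S = -40 (S = 4*(-10) = -40)
E(J) = -40 - J
R = 336 (R = -2 + 338 = 336)
R + 359*E(6) = 336 + 359*(-40 - 1*6) = 336 + 359*(-40 - 6) = 336 + 359*(-46) = 336 - 16514 = -16178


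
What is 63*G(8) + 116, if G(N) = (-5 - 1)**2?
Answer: 2384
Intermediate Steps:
G(N) = 36 (G(N) = (-6)**2 = 36)
63*G(8) + 116 = 63*36 + 116 = 2268 + 116 = 2384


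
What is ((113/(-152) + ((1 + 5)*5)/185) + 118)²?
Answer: 436079291769/31629376 ≈ 13787.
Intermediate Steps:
((113/(-152) + ((1 + 5)*5)/185) + 118)² = ((113*(-1/152) + (6*5)*(1/185)) + 118)² = ((-113/152 + 30*(1/185)) + 118)² = ((-113/152 + 6/37) + 118)² = (-3269/5624 + 118)² = (660363/5624)² = 436079291769/31629376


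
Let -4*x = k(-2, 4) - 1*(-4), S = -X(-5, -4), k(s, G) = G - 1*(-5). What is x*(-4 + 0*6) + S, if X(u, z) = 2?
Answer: 11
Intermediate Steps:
k(s, G) = 5 + G (k(s, G) = G + 5 = 5 + G)
S = -2 (S = -1*2 = -2)
x = -13/4 (x = -((5 + 4) - 1*(-4))/4 = -(9 + 4)/4 = -¼*13 = -13/4 ≈ -3.2500)
x*(-4 + 0*6) + S = -13*(-4 + 0*6)/4 - 2 = -13*(-4 + 0)/4 - 2 = -13/4*(-4) - 2 = 13 - 2 = 11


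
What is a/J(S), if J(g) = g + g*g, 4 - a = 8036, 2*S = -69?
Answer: -32128/4623 ≈ -6.9496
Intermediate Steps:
S = -69/2 (S = (1/2)*(-69) = -69/2 ≈ -34.500)
a = -8032 (a = 4 - 1*8036 = 4 - 8036 = -8032)
J(g) = g + g**2
a/J(S) = -8032*(-2/(69*(1 - 69/2))) = -8032/((-69/2*(-67/2))) = -8032/4623/4 = -8032*4/4623 = -32128/4623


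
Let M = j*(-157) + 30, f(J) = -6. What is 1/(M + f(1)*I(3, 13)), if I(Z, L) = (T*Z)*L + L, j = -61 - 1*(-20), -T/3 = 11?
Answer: 1/14111 ≈ 7.0867e-5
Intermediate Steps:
T = -33 (T = -3*11 = -33)
j = -41 (j = -61 + 20 = -41)
I(Z, L) = L - 33*L*Z (I(Z, L) = (-33*Z)*L + L = -33*L*Z + L = L - 33*L*Z)
M = 6467 (M = -41*(-157) + 30 = 6437 + 30 = 6467)
1/(M + f(1)*I(3, 13)) = 1/(6467 - 78*(1 - 33*3)) = 1/(6467 - 78*(1 - 99)) = 1/(6467 - 78*(-98)) = 1/(6467 - 6*(-1274)) = 1/(6467 + 7644) = 1/14111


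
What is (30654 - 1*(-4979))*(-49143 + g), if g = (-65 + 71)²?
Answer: -1749829731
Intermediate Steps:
g = 36 (g = 6² = 36)
(30654 - 1*(-4979))*(-49143 + g) = (30654 - 1*(-4979))*(-49143 + 36) = (30654 + 4979)*(-49107) = 35633*(-49107) = -1749829731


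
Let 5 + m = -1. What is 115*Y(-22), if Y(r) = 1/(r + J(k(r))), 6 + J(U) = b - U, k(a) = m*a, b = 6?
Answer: -115/154 ≈ -0.74675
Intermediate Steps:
m = -6 (m = -5 - 1 = -6)
k(a) = -6*a
J(U) = -U (J(U) = -6 + (6 - U) = -U)
Y(r) = 1/(7*r) (Y(r) = 1/(r - (-6)*r) = 1/(r + 6*r) = 1/(7*r))
115*Y(-22) = 115*((⅐)/(-22)) = 115*((⅐)*(-1/22)) = 115*(-1/154) = -115/154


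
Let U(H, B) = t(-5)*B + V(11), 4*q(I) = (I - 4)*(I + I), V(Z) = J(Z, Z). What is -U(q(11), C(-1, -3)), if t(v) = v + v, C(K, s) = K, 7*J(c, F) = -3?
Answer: -67/7 ≈ -9.5714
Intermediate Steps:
J(c, F) = -3/7 (J(c, F) = (⅐)*(-3) = -3/7)
V(Z) = -3/7
t(v) = 2*v
q(I) = I*(-4 + I)/2 (q(I) = ((I - 4)*(I + I))/4 = ((-4 + I)*(2*I))/4 = (2*I*(-4 + I))/4 = I*(-4 + I)/2)
U(H, B) = -3/7 - 10*B (U(H, B) = (2*(-5))*B - 3/7 = -10*B - 3/7 = -3/7 - 10*B)
-U(q(11), C(-1, -3)) = -(-3/7 - 10*(-1)) = -(-3/7 + 10) = -1*67/7 = -67/7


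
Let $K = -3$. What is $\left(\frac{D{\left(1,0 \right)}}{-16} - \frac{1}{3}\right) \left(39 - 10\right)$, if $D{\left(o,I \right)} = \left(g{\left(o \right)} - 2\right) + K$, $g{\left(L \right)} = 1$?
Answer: $- \frac{29}{12} \approx -2.4167$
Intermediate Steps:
$D{\left(o,I \right)} = -4$ ($D{\left(o,I \right)} = \left(1 - 2\right) - 3 = -1 - 3 = -4$)
$\left(\frac{D{\left(1,0 \right)}}{-16} - \frac{1}{3}\right) \left(39 - 10\right) = \left(- \frac{4}{-16} - \frac{1}{3}\right) \left(39 - 10\right) = \left(\left(-4\right) \left(- \frac{1}{16}\right) - \frac{1}{3}\right) 29 = \left(\frac{1}{4} - \frac{1}{3}\right) 29 = \left(- \frac{1}{12}\right) 29 = - \frac{29}{12}$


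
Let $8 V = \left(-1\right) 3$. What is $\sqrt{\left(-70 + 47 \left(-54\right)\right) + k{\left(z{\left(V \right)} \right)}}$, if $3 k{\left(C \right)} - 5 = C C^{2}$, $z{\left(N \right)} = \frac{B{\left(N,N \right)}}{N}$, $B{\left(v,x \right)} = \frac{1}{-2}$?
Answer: $\frac{i \sqrt{211049}}{9} \approx 51.044 i$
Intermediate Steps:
$B{\left(v,x \right)} = - \frac{1}{2}$
$V = - \frac{3}{8}$ ($V = \frac{\left(-1\right) 3}{8} = \frac{1}{8} \left(-3\right) = - \frac{3}{8} \approx -0.375$)
$z{\left(N \right)} = - \frac{1}{2 N}$
$k{\left(C \right)} = \frac{5}{3} + \frac{C^{3}}{3}$ ($k{\left(C \right)} = \frac{5}{3} + \frac{C C^{2}}{3} = \frac{5}{3} + \frac{C^{3}}{3}$)
$\sqrt{\left(-70 + 47 \left(-54\right)\right) + k{\left(z{\left(V \right)} \right)}} = \sqrt{\left(-70 + 47 \left(-54\right)\right) + \left(\frac{5}{3} + \frac{\left(- \frac{1}{2 \left(- \frac{3}{8}\right)}\right)^{3}}{3}\right)} = \sqrt{\left(-70 - 2538\right) + \left(\frac{5}{3} + \frac{\left(\left(- \frac{1}{2}\right) \left(- \frac{8}{3}\right)\right)^{3}}{3}\right)} = \sqrt{-2608 + \left(\frac{5}{3} + \frac{\left(\frac{4}{3}\right)^{3}}{3}\right)} = \sqrt{-2608 + \left(\frac{5}{3} + \frac{1}{3} \cdot \frac{64}{27}\right)} = \sqrt{-2608 + \left(\frac{5}{3} + \frac{64}{81}\right)} = \sqrt{-2608 + \frac{199}{81}} = \sqrt{- \frac{211049}{81}} = \frac{i \sqrt{211049}}{9}$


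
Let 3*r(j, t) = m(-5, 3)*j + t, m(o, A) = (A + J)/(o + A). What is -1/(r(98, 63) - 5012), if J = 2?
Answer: 3/15218 ≈ 0.00019713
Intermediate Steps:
m(o, A) = (2 + A)/(A + o) (m(o, A) = (A + 2)/(o + A) = (2 + A)/(A + o))
r(j, t) = -5*j/6 + t/3 (r(j, t) = (((2 + 3)/(3 - 5))*j + t)/3 = ((5/(-2))*j + t)/3 = ((-½*5)*j + t)/3 = (-5*j/2 + t)/3 = (t - 5*j/2)/3 = -5*j/6 + t/3)
-1/(r(98, 63) - 5012) = -1/((-⅚*98 + (⅓)*63) - 5012) = -1/((-245/3 + 21) - 5012) = -1/(-182/3 - 5012) = -1/(-15218/3) = -1*(-3/15218) = 3/15218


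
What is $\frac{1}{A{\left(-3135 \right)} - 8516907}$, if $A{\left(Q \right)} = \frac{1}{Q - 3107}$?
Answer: $- \frac{6242}{53162533495} \approx -1.1741 \cdot 10^{-7}$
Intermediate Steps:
$A{\left(Q \right)} = \frac{1}{-3107 + Q}$
$\frac{1}{A{\left(-3135 \right)} - 8516907} = \frac{1}{\frac{1}{-3107 - 3135} - 8516907} = \frac{1}{\frac{1}{-6242} - 8516907} = \frac{1}{- \frac{1}{6242} - 8516907} = \frac{1}{- \frac{53162533495}{6242}} = - \frac{6242}{53162533495}$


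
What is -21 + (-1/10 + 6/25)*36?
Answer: -399/25 ≈ -15.960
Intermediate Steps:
-21 + (-1/10 + 6/25)*36 = -21 + (7/50)*36 = -21 + 126/25 = -399/25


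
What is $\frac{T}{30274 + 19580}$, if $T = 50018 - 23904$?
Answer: $\frac{11}{21} \approx 0.52381$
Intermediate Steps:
$T = 26114$
$\frac{T}{30274 + 19580} = \frac{26114}{30274 + 19580} = \frac{26114}{49854} = 26114 \cdot \frac{1}{49854} = \frac{11}{21}$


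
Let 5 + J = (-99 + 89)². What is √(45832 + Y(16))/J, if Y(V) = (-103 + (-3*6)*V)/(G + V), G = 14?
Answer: √41237070/2850 ≈ 2.2532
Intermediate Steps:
Y(V) = (-103 - 18*V)/(14 + V) (Y(V) = (-103 + (-3*6)*V)/(14 + V) = (-103 - 18*V)/(14 + V))
J = 95 (J = -5 + (-99 + 89)² = -5 + (-10)² = -5 + 100 = 95)
√(45832 + Y(16))/J = √(45832 + (-103 - 18*16)/(14 + 16))/95 = √(45832 + (-103 - 288)/30)*(1/95) = √(45832 + (1/30)*(-391))*(1/95) = √(45832 - 391/30)*(1/95) = √(1374569/30)*(1/95) = (√41237070/30)*(1/95) = √41237070/2850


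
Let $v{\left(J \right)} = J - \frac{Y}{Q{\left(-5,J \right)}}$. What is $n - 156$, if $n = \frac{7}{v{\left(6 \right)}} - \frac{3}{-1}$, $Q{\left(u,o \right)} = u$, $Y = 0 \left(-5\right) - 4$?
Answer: $- \frac{3943}{26} \approx -151.65$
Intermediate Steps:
$Y = -4$ ($Y = 0 - 4 = -4$)
$v{\left(J \right)} = - \frac{4}{5} + J$ ($v{\left(J \right)} = J - - \frac{4}{-5} = J - \left(-4\right) \left(- \frac{1}{5}\right) = J - \frac{4}{5} = - \frac{4}{5} + J$)
$n = \frac{113}{26}$ ($n = \frac{7}{- \frac{4}{5} + 6} - \frac{3}{-1} = \frac{7}{\frac{26}{5}} - -3 = 7 \cdot \frac{5}{26} + 3 = \frac{35}{26} + 3 = \frac{113}{26} \approx 4.3462$)
$n - 156 = \frac{113}{26} - 156 = - \frac{3943}{26}$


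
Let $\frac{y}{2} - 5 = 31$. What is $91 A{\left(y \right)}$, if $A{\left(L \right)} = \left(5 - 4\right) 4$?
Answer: $364$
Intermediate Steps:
$y = 72$ ($y = 10 + 2 \cdot 31 = 10 + 62 = 72$)
$A{\left(L \right)} = 4$ ($A{\left(L \right)} = 1 \cdot 4 = 4$)
$91 A{\left(y \right)} = 91 \cdot 4 = 364$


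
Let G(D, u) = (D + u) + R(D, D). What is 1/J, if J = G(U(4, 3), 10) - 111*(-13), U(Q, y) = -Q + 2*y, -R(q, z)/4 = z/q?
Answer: 1/1451 ≈ 0.00068918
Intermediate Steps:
R(q, z) = -4*z/q
G(D, u) = -4 + D + u (G(D, u) = (D + u) - 4*D/D = (D + u) - 4 = -4 + D + u)
J = 1451 (J = (-4 + (-1*4 + 2*3) + 10) - 111*(-13) = (-4 + (-4 + 6) + 10) + 1443 = (-4 + 2 + 10) + 1443 = 8 + 1443 = 1451)
1/J = 1/1451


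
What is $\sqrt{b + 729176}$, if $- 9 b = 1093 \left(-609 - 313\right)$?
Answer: $\frac{\sqrt{7570330}}{3} \approx 917.14$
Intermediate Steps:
$b = \frac{1007746}{9}$ ($b = - \frac{1093 \left(-609 - 313\right)}{9} = - \frac{1093 \left(-922\right)}{9} = \left(- \frac{1}{9}\right) \left(-1007746\right) = \frac{1007746}{9} \approx 1.1197 \cdot 10^{5}$)
$\sqrt{b + 729176} = \sqrt{\frac{1007746}{9} + 729176} = \sqrt{\frac{7570330}{9}} = \frac{\sqrt{7570330}}{3}$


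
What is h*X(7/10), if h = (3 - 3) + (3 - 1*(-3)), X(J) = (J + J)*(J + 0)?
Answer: 147/25 ≈ 5.8800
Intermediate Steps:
X(J) = 2*J² (X(J) = (2*J)*J = 2*J²)
h = 6 (h = 0 + (3 + 3) = 0 + 6 = 6)
h*X(7/10) = 6*(2*(7/10)²) = 6*(2*(49/100)) = 6*(49/50) = 147/25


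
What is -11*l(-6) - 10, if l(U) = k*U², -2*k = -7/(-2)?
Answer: 683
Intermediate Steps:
k = -7/4 (k = -(-7)/(2*(-2)) = -(-7)*(-1)/(2*2) = -½*7/2 = -7/4 ≈ -1.7500)
l(U) = -7*U²/4
-11*l(-6) - 10 = -(-77)*(-6)²/4 - 10 = -(-77)*36/4 - 10 = -11*(-63) - 10 = 693 - 10 = 683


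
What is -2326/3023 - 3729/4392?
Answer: -7162853/4425672 ≈ -1.6185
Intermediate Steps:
-2326/3023 - 3729/4392 = -2326*1/3023 - 3729*1/4392 = -2326/3023 - 1243/1464 = -7162853/4425672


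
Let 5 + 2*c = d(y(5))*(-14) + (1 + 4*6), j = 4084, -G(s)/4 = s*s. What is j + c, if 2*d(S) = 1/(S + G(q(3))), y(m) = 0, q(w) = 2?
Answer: 131015/32 ≈ 4094.2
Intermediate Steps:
G(s) = -4*s**2 (G(s) = -4*s*s = -4*s**2)
d(S) = 1/(2*(-16 + S)) (d(S) = 1/(2*(S - 4*2**2)) = 1/(2*(S - 4*4)) = 1/(2*(S - 16)) = 1/(2*(-16 + S)))
c = 327/32 (c = -5/2 + ((1/(2*(-16 + 0)))*(-14) + (1 + 4*6))/2 = -5/2 + (((1/2)/(-16))*(-14) + (1 + 24))/2 = -5/2 + (((1/2)*(-1/16))*(-14) + 25)/2 = -5/2 + (-1/32*(-14) + 25)/2 = -5/2 + (7/16 + 25)/2 = -5/2 + (1/2)*(407/16) = -5/2 + 407/32 = 327/32 ≈ 10.219)
j + c = 4084 + 327/32 = 131015/32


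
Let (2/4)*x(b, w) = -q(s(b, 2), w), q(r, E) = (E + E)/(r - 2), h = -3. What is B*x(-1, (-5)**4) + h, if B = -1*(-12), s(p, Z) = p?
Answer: 9997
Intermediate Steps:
q(r, E) = 2*E/(-2 + r) (q(r, E) = (2*E)/(-2 + r) = 2*E/(-2 + r))
x(b, w) = -4*w/(-2 + b) (x(b, w) = 2*(-2*w/(-2 + b)) = -4*w/(-2 + b))
B = 12
B*x(-1, (-5)**4) + h = 12*(-4*(-5)**4/(-2 - 1)) - 3 = 12*(-4*625/(-3)) - 3 = 12*(-4*625*(-1/3)) - 3 = 12*(2500/3) - 3 = 10000 - 3 = 9997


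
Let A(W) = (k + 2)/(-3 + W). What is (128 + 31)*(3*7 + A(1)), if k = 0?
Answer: 3180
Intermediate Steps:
A(W) = 2/(-3 + W) (A(W) = (0 + 2)/(-3 + W) = 2/(-3 + W))
(128 + 31)*(3*7 + A(1)) = (128 + 31)*(3*7 + 2/(-3 + 1)) = 159*(21 + 2/(-2)) = 159*(21 + 2*(-½)) = 159*(21 - 1) = 159*20 = 3180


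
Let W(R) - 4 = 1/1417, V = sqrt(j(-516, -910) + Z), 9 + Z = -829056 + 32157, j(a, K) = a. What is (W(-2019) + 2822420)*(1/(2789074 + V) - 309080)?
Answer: 3999374809*(-1236320*sqrt(49839) + 862046991919*I)/(2834*(-1394537*I + 2*sqrt(49839))) ≈ -8.7235e+11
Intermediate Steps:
Z = -796908 (Z = -9 + (-829056 + 32157) = -9 - 796899 = -796908)
V = 4*I*sqrt(49839) (V = sqrt(-516 - 796908) = sqrt(-797424) = 4*I*sqrt(49839) ≈ 892.99*I)
W(R) = 5669/1417 (W(R) = 4 + 1/1417 = 5669/1417)
(W(-2019) + 2822420)*(1/(2789074 + V) - 309080) = (5669/1417 + 2822420)*(1/(2789074 + 4*I*sqrt(49839)) - 309080) = 3999374809*(-309080 + 1/(2789074 + 4*I*sqrt(49839)))/1417 = -1236126765965720/1417 + 3999374809/(1417*(2789074 + 4*I*sqrt(49839)))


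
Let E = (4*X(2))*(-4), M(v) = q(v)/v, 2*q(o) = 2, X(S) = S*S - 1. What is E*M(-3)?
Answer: 16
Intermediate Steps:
X(S) = -1 + S**2 (X(S) = S**2 - 1 = -1 + S**2)
q(o) = 1 (q(o) = (1/2)*2 = 1)
M(v) = 1/v
E = -48 (E = (4*(-1 + 2**2))*(-4) = (4*(-1 + 4))*(-4) = (4*3)*(-4) = 12*(-4) = -48)
E*M(-3) = -48/(-3) = -48*(-1/3) = 16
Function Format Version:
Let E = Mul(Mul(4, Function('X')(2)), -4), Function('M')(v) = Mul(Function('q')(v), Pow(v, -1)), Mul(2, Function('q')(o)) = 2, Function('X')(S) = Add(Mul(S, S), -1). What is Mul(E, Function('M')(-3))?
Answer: 16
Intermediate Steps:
Function('X')(S) = Add(-1, Pow(S, 2)) (Function('X')(S) = Add(Pow(S, 2), -1) = Add(-1, Pow(S, 2)))
Function('q')(o) = 1 (Function('q')(o) = Mul(Rational(1, 2), 2) = 1)
Function('M')(v) = Pow(v, -1) (Function('M')(v) = Mul(1, Pow(v, -1)) = Pow(v, -1))
E = -48 (E = Mul(Mul(4, Add(-1, Pow(2, 2))), -4) = Mul(Mul(4, Add(-1, 4)), -4) = Mul(Mul(4, 3), -4) = Mul(12, -4) = -48)
Mul(E, Function('M')(-3)) = Mul(-48, Pow(-3, -1)) = Mul(-48, Rational(-1, 3)) = 16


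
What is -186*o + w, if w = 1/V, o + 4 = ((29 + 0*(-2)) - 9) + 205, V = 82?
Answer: -3370691/82 ≈ -41106.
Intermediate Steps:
o = 221 (o = -4 + (((29 + 0*(-2)) - 9) + 205) = -4 + (((29 + 0) - 9) + 205) = -4 + ((29 - 9) + 205) = -4 + (20 + 205) = -4 + 225 = 221)
w = 1/82 ≈ 0.012195
-186*o + w = -186*221 + 1/82 = -41106 + 1/82 = -3370691/82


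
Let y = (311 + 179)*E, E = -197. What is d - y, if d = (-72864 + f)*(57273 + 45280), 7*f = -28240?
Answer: -55202373554/7 ≈ -7.8861e+9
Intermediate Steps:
y = -96530 (y = (311 + 179)*(-197) = 490*(-197) = -96530)
f = -28240/7 (f = (⅐)*(-28240) = -28240/7 ≈ -4034.3)
d = -55203049264/7 (d = (-72864 - 28240/7)*(57273 + 45280) = -538288/7*102553 = -55203049264/7 ≈ -7.8862e+9)
d - y = -55203049264/7 - 1*(-96530) = -55203049264/7 + 96530 = -55202373554/7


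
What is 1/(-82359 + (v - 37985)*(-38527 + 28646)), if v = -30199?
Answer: 1/673643745 ≈ 1.4845e-9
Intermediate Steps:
1/(-82359 + (v - 37985)*(-38527 + 28646)) = 1/(-82359 + (-30199 - 37985)*(-38527 + 28646)) = 1/(-82359 - 68184*(-9881)) = 1/(-82359 + 673726104) = 1/673643745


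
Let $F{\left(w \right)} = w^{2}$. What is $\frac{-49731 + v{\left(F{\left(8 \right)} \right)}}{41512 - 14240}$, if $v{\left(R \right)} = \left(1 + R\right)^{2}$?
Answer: $- \frac{22753}{13636} \approx -1.6686$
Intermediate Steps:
$\frac{-49731 + v{\left(F{\left(8 \right)} \right)}}{41512 - 14240} = \frac{-49731 + \left(1 + 8^{2}\right)^{2}}{41512 - 14240} = \frac{-49731 + \left(1 + 64\right)^{2}}{27272} = \left(-49731 + 65^{2}\right) \frac{1}{27272} = \left(-49731 + 4225\right) \frac{1}{27272} = \left(-45506\right) \frac{1}{27272} = - \frac{22753}{13636}$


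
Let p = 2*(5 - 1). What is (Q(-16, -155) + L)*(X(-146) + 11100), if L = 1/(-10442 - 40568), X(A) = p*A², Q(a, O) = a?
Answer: -74118845054/25505 ≈ -2.9061e+6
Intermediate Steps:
p = 8 (p = 2*4 = 8)
X(A) = 8*A²
L = -1/51010 (L = 1/(-51010) = -1/51010 ≈ -1.9604e-5)
(Q(-16, -155) + L)*(X(-146) + 11100) = (-16 - 1/51010)*(8*(-146)² + 11100) = -816161*(8*21316 + 11100)/51010 = -816161*(170528 + 11100)/51010 = -816161/51010*181628 = -74118845054/25505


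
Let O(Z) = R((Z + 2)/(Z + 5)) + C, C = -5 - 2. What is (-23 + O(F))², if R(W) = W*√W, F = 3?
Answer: 460925/512 - 75*√10/8 ≈ 870.60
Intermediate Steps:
C = -7
R(W) = W^(3/2)
O(Z) = -7 + ((2 + Z)/(5 + Z))^(3/2) (O(Z) = ((Z + 2)/(Z + 5))^(3/2) - 7 = ((2 + Z)/(5 + Z))^(3/2) - 7 = -7 + ((2 + Z)/(5 + Z))^(3/2))
(-23 + O(F))² = (-23 + (-7 + ((2 + 3)/(5 + 3))^(3/2)))² = (-23 + (-7 + (5/8)^(3/2)))² = (-23 + (-7 + 5*√10/32))² = (-30 + 5*√10/32)²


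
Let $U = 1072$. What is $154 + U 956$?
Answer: $1024986$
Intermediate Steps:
$154 + U 956 = 154 + 1072 \cdot 956 = 154 + 1024832 = 1024986$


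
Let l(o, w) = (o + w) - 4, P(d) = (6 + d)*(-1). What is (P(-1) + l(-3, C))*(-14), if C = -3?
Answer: 210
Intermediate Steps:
P(d) = -6 - d
l(o, w) = -4 + o + w
(P(-1) + l(-3, C))*(-14) = ((-6 - 1*(-1)) + (-4 - 3 - 3))*(-14) = ((-6 + 1) - 10)*(-14) = (-5 - 10)*(-14) = -15*(-14) = 210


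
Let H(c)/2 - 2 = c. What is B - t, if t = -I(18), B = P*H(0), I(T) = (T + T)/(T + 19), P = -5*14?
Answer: -10324/37 ≈ -279.03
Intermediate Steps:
H(c) = 4 + 2*c
P = -70
I(T) = 2*T/(19 + T) (I(T) = (2*T)/(19 + T) = 2*T/(19 + T))
B = -280 (B = -70*(4 + 2*0) = -70*(4 + 0) = -70*4 = -280)
t = -36/37 (t = -2*18/(19 + 18) = -2*18/37 = -1*36/37 = -36/37 ≈ -0.97297)
B - t = -280 - 1*(-36/37) = -280 + 36/37 = -10324/37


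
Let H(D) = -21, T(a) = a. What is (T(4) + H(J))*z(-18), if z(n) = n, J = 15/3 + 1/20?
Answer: 306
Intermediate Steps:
J = 101/20 (J = 15*(1/3) + 1*(1/20) = 5 + 1/20 = 101/20 ≈ 5.0500)
(T(4) + H(J))*z(-18) = (4 - 21)*(-18) = -17*(-18) = 306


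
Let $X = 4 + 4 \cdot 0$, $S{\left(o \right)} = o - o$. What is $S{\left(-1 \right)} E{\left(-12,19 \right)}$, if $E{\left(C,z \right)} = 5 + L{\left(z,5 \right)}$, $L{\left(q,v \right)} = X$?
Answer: $0$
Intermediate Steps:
$S{\left(o \right)} = 0$
$X = 4$ ($X = 4 + 0 = 4$)
$L{\left(q,v \right)} = 4$
$E{\left(C,z \right)} = 9$ ($E{\left(C,z \right)} = 5 + 4 = 9$)
$S{\left(-1 \right)} E{\left(-12,19 \right)} = 0 \cdot 9 = 0$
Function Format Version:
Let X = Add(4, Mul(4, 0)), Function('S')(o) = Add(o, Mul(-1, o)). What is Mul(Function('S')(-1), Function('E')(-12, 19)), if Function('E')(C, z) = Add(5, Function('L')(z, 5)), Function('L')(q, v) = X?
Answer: 0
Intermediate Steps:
Function('S')(o) = 0
X = 4 (X = Add(4, 0) = 4)
Function('L')(q, v) = 4
Function('E')(C, z) = 9 (Function('E')(C, z) = Add(5, 4) = 9)
Mul(Function('S')(-1), Function('E')(-12, 19)) = Mul(0, 9) = 0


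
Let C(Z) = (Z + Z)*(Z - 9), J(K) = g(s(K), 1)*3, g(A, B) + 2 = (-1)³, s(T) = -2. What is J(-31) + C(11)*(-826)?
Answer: -36353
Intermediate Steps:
g(A, B) = -3 (g(A, B) = -2 + (-1)³ = -2 - 1 = -3)
J(K) = -9 (J(K) = -3*3 = -9)
C(Z) = 2*Z*(-9 + Z) (C(Z) = (2*Z)*(-9 + Z) = 2*Z*(-9 + Z))
J(-31) + C(11)*(-826) = -9 + (2*11*(-9 + 11))*(-826) = -9 + (2*11*2)*(-826) = -9 + 44*(-826) = -9 - 36344 = -36353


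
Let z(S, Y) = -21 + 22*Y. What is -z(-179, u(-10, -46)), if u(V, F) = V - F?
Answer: -771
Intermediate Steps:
-z(-179, u(-10, -46)) = -(-21 + 22*(-10 - 1*(-46))) = -(-21 + 22*(-10 + 46)) = -(-21 + 22*36) = -(-21 + 792) = -1*771 = -771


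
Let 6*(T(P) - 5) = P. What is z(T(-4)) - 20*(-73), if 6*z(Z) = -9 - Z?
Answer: 13120/9 ≈ 1457.8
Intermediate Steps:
T(P) = 5 + P/6
z(Z) = -3/2 - Z/6 (z(Z) = (-9 - Z)/6 = -3/2 - Z/6)
z(T(-4)) - 20*(-73) = (-3/2 - (5 + (⅙)*(-4))/6) - 20*(-73) = (-3/2 - (5 - ⅔)/6) + 1460 = (-3/2 - ⅙*13/3) + 1460 = (-3/2 - 13/18) + 1460 = -20/9 + 1460 = 13120/9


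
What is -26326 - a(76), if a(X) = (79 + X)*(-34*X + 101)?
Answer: 358539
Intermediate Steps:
a(X) = (79 + X)*(101 - 34*X)
-26326 - a(76) = -26326 - (7979 - 2585*76 - 34*76**2) = -26326 - (7979 - 196460 - 34*5776) = -26326 - (7979 - 196460 - 196384) = -26326 - 1*(-384865) = -26326 + 384865 = 358539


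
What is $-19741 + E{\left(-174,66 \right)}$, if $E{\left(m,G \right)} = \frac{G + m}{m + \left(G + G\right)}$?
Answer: $- \frac{138169}{7} \approx -19738.0$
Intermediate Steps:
$E{\left(m,G \right)} = \frac{G + m}{m + 2 G}$
$-19741 + E{\left(-174,66 \right)} = -19741 + \frac{66 - 174}{-174 + 2 \cdot 66} = -19741 + \frac{1}{-174 + 132} \left(-108\right) = -19741 + \frac{1}{-42} \left(-108\right) = -19741 - - \frac{18}{7} = -19741 + \frac{18}{7} = - \frac{138169}{7}$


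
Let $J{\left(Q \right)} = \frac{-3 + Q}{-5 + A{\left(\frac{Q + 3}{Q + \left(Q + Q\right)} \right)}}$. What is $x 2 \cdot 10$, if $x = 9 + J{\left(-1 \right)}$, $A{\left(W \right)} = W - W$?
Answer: $196$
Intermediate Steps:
$A{\left(W \right)} = 0$
$J{\left(Q \right)} = \frac{3}{5} - \frac{Q}{5}$ ($J{\left(Q \right)} = \frac{-3 + Q}{-5 + 0} = \frac{-3 + Q}{-5} = \left(-3 + Q\right) \left(- \frac{1}{5}\right) = \frac{3}{5} - \frac{Q}{5}$)
$x = \frac{49}{5}$ ($x = 9 + \left(\frac{3}{5} - - \frac{1}{5}\right) = 9 + \left(\frac{3}{5} + \frac{1}{5}\right) = 9 + \frac{4}{5} = \frac{49}{5} \approx 9.8$)
$x 2 \cdot 10 = \frac{49}{5} \cdot 2 \cdot 10 = \frac{98}{5} \cdot 10 = 196$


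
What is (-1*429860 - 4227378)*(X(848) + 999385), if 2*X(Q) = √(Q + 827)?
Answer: -4654373798630 - 11643095*√67 ≈ -4.6545e+12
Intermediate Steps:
X(Q) = √(827 + Q)/2 (X(Q) = √(Q + 827)/2 = √(827 + Q)/2)
(-1*429860 - 4227378)*(X(848) + 999385) = (-1*429860 - 4227378)*(√(827 + 848)/2 + 999385) = (-429860 - 4227378)*(√1675/2 + 999385) = -4657238*((5*√67)/2 + 999385) = -4657238*(5*√67/2 + 999385) = -4657238*(999385 + 5*√67/2) = -4654373798630 - 11643095*√67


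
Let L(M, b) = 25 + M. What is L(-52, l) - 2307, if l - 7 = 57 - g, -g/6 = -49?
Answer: -2334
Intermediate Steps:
g = 294 (g = -6*(-49) = 294)
l = -230 (l = 7 + (57 - 1*294) = 7 + (57 - 294) = 7 - 237 = -230)
L(-52, l) - 2307 = (25 - 52) - 2307 = -27 - 2307 = -2334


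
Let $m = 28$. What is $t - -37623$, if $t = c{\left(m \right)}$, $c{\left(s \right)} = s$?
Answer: $37651$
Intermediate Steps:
$t = 28$
$t - -37623 = 28 - -37623 = 28 + 37623 = 37651$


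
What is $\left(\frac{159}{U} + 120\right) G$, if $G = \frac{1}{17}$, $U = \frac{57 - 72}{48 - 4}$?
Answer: $- \frac{1732}{85} \approx -20.376$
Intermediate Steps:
$U = - \frac{15}{44} \approx -0.34091$
$G = \frac{1}{17} \approx 0.058824$
$\left(\frac{159}{U} + 120\right) G = \left(\frac{159}{- \frac{15}{44}} + 120\right) \frac{1}{17} = \left(159 \left(- \frac{44}{15}\right) + 120\right) \frac{1}{17} = \left(- \frac{2332}{5} + 120\right) \frac{1}{17} = \left(- \frac{1732}{5}\right) \frac{1}{17} = - \frac{1732}{85}$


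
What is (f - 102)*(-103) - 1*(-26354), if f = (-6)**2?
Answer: 33152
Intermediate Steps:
f = 36
(f - 102)*(-103) - 1*(-26354) = (36 - 102)*(-103) - 1*(-26354) = -66*(-103) + 26354 = 6798 + 26354 = 33152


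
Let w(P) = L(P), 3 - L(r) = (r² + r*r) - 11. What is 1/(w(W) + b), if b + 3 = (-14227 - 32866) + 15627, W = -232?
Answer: -1/139103 ≈ -7.1889e-6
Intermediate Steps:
L(r) = 14 - 2*r² (L(r) = 3 - ((r² + r*r) - 11) = 3 - ((r² + r²) - 11) = 3 - (2*r² - 11) = 3 - (-11 + 2*r²) = 3 + (11 - 2*r²) = 14 - 2*r²)
w(P) = 14 - 2*P²
b = -31469 (b = -3 + ((-14227 - 32866) + 15627) = -3 + (-47093 + 15627) = -3 - 31466 = -31469)
1/(w(W) + b) = 1/((14 - 2*(-232)²) - 31469) = 1/((14 - 2*53824) - 31469) = 1/((14 - 107648) - 31469) = 1/(-107634 - 31469) = 1/(-139103) = -1/139103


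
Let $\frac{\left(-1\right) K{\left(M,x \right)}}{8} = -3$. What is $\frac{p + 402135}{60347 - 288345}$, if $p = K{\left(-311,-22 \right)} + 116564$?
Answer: $- \frac{17887}{7862} \approx -2.2751$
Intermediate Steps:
$K{\left(M,x \right)} = 24$ ($K{\left(M,x \right)} = \left(-8\right) \left(-3\right) = 24$)
$p = 116588$ ($p = 24 + 116564 = 116588$)
$\frac{p + 402135}{60347 - 288345} = \frac{116588 + 402135}{60347 - 288345} = \frac{518723}{-227998} = 518723 \left(- \frac{1}{227998}\right) = - \frac{17887}{7862}$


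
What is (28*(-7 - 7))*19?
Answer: -7448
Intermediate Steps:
(28*(-7 - 7))*19 = (28*(-14))*19 = -392*19 = -7448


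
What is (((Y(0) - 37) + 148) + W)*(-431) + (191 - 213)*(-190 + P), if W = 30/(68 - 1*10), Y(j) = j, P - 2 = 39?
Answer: -1298792/29 ≈ -44786.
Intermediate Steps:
P = 41 (P = 2 + 39 = 41)
W = 15/29 (W = 30/(68 - 10) = 30/58 = 30*(1/58) = 15/29 ≈ 0.51724)
(((Y(0) - 37) + 148) + W)*(-431) + (191 - 213)*(-190 + P) = (((0 - 37) + 148) + 15/29)*(-431) + (191 - 213)*(-190 + 41) = ((-37 + 148) + 15/29)*(-431) - 22*(-149) = (111 + 15/29)*(-431) + 3278 = (3234/29)*(-431) + 3278 = -1393854/29 + 3278 = -1298792/29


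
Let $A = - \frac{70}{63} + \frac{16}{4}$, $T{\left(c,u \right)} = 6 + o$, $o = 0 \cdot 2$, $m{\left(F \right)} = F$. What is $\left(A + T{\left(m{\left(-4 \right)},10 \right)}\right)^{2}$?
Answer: $\frac{6400}{81} \approx 79.012$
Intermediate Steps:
$o = 0$
$T{\left(c,u \right)} = 6$ ($T{\left(c,u \right)} = 6 + 0 = 6$)
$A = \frac{26}{9}$ ($A = \left(-70\right) \frac{1}{63} + 16 \cdot \frac{1}{4} = - \frac{10}{9} + 4 = \frac{26}{9} \approx 2.8889$)
$\left(A + T{\left(m{\left(-4 \right)},10 \right)}\right)^{2} = \left(\frac{26}{9} + 6\right)^{2} = \left(\frac{80}{9}\right)^{2} = \frac{6400}{81}$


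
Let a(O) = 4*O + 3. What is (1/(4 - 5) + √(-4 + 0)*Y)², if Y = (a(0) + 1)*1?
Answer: (-1 + 8*I)² ≈ -63.0 - 16.0*I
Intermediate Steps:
a(O) = 3 + 4*O
Y = 4 (Y = ((3 + 4*0) + 1)*1 = ((3 + 0) + 1)*1 = (3 + 1)*1 = 4*1 = 4)
(1/(4 - 5) + √(-4 + 0)*Y)² = (1/(4 - 5) + √(-4 + 0)*4)² = (1/(-1) + √(-4)*4)² = (-1 + (2*I)*4)² = (-1 + 8*I)²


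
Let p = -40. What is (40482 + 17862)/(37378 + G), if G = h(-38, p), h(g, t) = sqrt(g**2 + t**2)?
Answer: 136298877/87319490 - 7293*sqrt(761)/87319490 ≈ 1.5586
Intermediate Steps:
G = 2*sqrt(761) (G = sqrt((-38)**2 + (-40)**2) = sqrt(1444 + 1600) = sqrt(3044) = 2*sqrt(761) ≈ 55.172)
(40482 + 17862)/(37378 + G) = (40482 + 17862)/(37378 + 2*sqrt(761)) = 58344/(37378 + 2*sqrt(761))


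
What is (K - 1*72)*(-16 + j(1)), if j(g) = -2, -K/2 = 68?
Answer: 3744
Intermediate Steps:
K = -136 (K = -2*68 = -136)
(K - 1*72)*(-16 + j(1)) = (-136 - 1*72)*(-16 - 2) = (-136 - 72)*(-18) = -208*(-18) = 3744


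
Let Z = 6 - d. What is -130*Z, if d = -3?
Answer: -1170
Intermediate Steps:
Z = 9 (Z = 6 - 1*(-3) = 6 + 3 = 9)
-130*Z = -130*9 = -1170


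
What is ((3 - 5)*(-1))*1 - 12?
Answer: -10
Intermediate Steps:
((3 - 5)*(-1))*1 - 12 = -2*(-1)*1 - 12 = 2*1 - 12 = 2 - 12 = -10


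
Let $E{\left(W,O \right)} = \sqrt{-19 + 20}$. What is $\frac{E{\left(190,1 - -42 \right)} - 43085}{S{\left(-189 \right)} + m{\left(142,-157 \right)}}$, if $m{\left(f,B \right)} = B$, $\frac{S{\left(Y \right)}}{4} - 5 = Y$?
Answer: $\frac{43084}{893} \approx 48.246$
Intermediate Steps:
$S{\left(Y \right)} = 20 + 4 Y$
$E{\left(W,O \right)} = 1$ ($E{\left(W,O \right)} = \sqrt{1} = 1$)
$\frac{E{\left(190,1 - -42 \right)} - 43085}{S{\left(-189 \right)} + m{\left(142,-157 \right)}} = \frac{1 - 43085}{\left(20 + 4 \left(-189\right)\right) - 157} = - \frac{43084}{\left(20 - 756\right) - 157} = - \frac{43084}{-736 - 157} = - \frac{43084}{-893} = \left(-43084\right) \left(- \frac{1}{893}\right) = \frac{43084}{893}$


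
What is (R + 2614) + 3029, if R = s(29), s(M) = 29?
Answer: 5672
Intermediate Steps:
R = 29
(R + 2614) + 3029 = (29 + 2614) + 3029 = 2643 + 3029 = 5672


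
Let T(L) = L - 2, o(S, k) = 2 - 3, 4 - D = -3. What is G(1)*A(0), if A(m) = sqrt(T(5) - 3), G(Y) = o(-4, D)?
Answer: 0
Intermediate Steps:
D = 7 (D = 4 - 1*(-3) = 4 + 3 = 7)
o(S, k) = -1
G(Y) = -1
T(L) = -2 + L
A(m) = 0 (A(m) = sqrt((-2 + 5) - 3) = sqrt(3 - 3) = sqrt(0) = 0)
G(1)*A(0) = -1*0 = 0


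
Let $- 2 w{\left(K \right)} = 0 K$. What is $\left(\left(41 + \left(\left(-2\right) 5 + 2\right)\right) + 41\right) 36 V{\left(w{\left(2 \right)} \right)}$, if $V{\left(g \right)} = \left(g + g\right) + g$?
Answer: $0$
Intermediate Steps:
$w{\left(K \right)} = 0$ ($w{\left(K \right)} = - \frac{0 K}{2} = \left(- \frac{1}{2}\right) 0 = 0$)
$V{\left(g \right)} = 3 g$ ($V{\left(g \right)} = 2 g + g = 3 g$)
$\left(\left(41 + \left(\left(-2\right) 5 + 2\right)\right) + 41\right) 36 V{\left(w{\left(2 \right)} \right)} = \left(\left(41 + \left(\left(-2\right) 5 + 2\right)\right) + 41\right) 36 \cdot 3 \cdot 0 = \left(\left(41 + \left(-10 + 2\right)\right) + 41\right) 36 \cdot 0 = \left(\left(41 - 8\right) + 41\right) 36 \cdot 0 = \left(33 + 41\right) 36 \cdot 0 = 74 \cdot 36 \cdot 0 = 2664 \cdot 0 = 0$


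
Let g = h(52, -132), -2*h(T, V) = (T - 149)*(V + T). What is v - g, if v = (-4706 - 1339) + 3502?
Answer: 1337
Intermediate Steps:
h(T, V) = -(-149 + T)*(T + V)/2 (h(T, V) = -(T - 149)*(V + T)/2 = -(-149 + T)*(T + V)/2)
g = -3880 (g = -1/2*52**2 + (149/2)*52 + (149/2)*(-132) - 1/2*52*(-132) = -1/2*2704 + 3874 - 9834 + 3432 = -1352 + 3874 - 9834 + 3432 = -3880)
v = -2543 (v = -6045 + 3502 = -2543)
v - g = -2543 - 1*(-3880) = -2543 + 3880 = 1337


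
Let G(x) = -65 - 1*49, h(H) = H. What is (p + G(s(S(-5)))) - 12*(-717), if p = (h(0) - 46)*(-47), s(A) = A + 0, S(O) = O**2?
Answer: 10652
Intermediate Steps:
s(A) = A
G(x) = -114 (G(x) = -65 - 49 = -114)
p = 2162 (p = (0 - 46)*(-47) = -46*(-47) = 2162)
(p + G(s(S(-5)))) - 12*(-717) = (2162 - 114) - 12*(-717) = 2048 + 8604 = 10652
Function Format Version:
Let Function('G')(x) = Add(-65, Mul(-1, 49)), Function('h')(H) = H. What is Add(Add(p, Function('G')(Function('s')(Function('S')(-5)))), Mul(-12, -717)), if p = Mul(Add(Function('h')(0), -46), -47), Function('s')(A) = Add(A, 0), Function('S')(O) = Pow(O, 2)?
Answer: 10652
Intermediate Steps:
Function('s')(A) = A
Function('G')(x) = -114 (Function('G')(x) = Add(-65, -49) = -114)
p = 2162 (p = Mul(Add(0, -46), -47) = Mul(-46, -47) = 2162)
Add(Add(p, Function('G')(Function('s')(Function('S')(-5)))), Mul(-12, -717)) = Add(Add(2162, -114), Mul(-12, -717)) = Add(2048, 8604) = 10652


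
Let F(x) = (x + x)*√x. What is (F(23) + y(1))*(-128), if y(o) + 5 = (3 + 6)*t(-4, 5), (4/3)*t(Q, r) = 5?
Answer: -3680 - 5888*√23 ≈ -31918.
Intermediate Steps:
t(Q, r) = 15/4 (t(Q, r) = (¾)*5 = 15/4)
y(o) = 115/4 (y(o) = -5 + (3 + 6)*(15/4) = -5 + 9*(15/4) = -5 + 135/4 = 115/4)
F(x) = 2*x^(3/2) (F(x) = (2*x)*√x = 2*x^(3/2))
(F(23) + y(1))*(-128) = (2*23^(3/2) + 115/4)*(-128) = (2*(23*√23) + 115/4)*(-128) = (46*√23 + 115/4)*(-128) = (115/4 + 46*√23)*(-128) = -3680 - 5888*√23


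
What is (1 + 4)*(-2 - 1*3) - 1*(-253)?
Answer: 228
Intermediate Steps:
(1 + 4)*(-2 - 1*3) - 1*(-253) = 5*(-2 - 3) + 253 = 5*(-5) + 253 = -25 + 253 = 228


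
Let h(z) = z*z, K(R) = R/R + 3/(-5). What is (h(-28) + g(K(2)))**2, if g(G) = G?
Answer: 15382084/25 ≈ 6.1528e+5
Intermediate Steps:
K(R) = 2/5 (K(R) = 1 + 3*(-1/5) = 1 - 3/5 = 2/5)
h(z) = z**2
(h(-28) + g(K(2)))**2 = ((-28)**2 + 2/5)**2 = (784 + 2/5)**2 = (3922/5)**2 = 15382084/25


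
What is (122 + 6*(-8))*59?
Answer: 4366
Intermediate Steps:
(122 + 6*(-8))*59 = (122 - 48)*59 = 74*59 = 4366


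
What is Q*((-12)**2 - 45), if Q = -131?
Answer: -12969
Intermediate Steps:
Q*((-12)**2 - 45) = -131*((-12)**2 - 45) = -131*(144 - 45) = -131*99 = -12969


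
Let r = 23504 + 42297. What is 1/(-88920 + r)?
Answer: -1/23119 ≈ -4.3254e-5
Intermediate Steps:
r = 65801
1/(-88920 + r) = 1/(-88920 + 65801) = 1/(-23119) = -1/23119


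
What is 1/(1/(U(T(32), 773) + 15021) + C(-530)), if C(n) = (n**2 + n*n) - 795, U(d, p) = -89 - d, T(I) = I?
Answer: 14900/8358974501 ≈ 1.7825e-6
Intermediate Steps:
C(n) = -795 + 2*n**2 (C(n) = (n**2 + n**2) - 795 = 2*n**2 - 795 = -795 + 2*n**2)
1/(1/(U(T(32), 773) + 15021) + C(-530)) = 1/(1/((-89 - 1*32) + 15021) + (-795 + 2*(-530)**2)) = 1/(1/((-89 - 32) + 15021) + (-795 + 2*280900)) = 1/(1/(-121 + 15021) + (-795 + 561800)) = 1/(1/14900 + 561005) = 1/(8358974501/14900) = 14900/8358974501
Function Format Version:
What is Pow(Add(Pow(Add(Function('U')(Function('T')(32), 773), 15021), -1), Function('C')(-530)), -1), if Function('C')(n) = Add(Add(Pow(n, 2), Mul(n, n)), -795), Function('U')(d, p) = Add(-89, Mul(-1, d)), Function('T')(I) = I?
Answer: Rational(14900, 8358974501) ≈ 1.7825e-6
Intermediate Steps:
Function('C')(n) = Add(-795, Mul(2, Pow(n, 2))) (Function('C')(n) = Add(Add(Pow(n, 2), Pow(n, 2)), -795) = Add(Mul(2, Pow(n, 2)), -795) = Add(-795, Mul(2, Pow(n, 2))))
Pow(Add(Pow(Add(Function('U')(Function('T')(32), 773), 15021), -1), Function('C')(-530)), -1) = Pow(Add(Pow(Add(Add(-89, Mul(-1, 32)), 15021), -1), Add(-795, Mul(2, Pow(-530, 2)))), -1) = Pow(Add(Pow(Add(Add(-89, -32), 15021), -1), Add(-795, Mul(2, 280900))), -1) = Pow(Add(Pow(Add(-121, 15021), -1), Add(-795, 561800)), -1) = Pow(Add(Pow(14900, -1), 561005), -1) = Pow(Add(Rational(1, 14900), 561005), -1) = Pow(Rational(8358974501, 14900), -1) = Rational(14900, 8358974501)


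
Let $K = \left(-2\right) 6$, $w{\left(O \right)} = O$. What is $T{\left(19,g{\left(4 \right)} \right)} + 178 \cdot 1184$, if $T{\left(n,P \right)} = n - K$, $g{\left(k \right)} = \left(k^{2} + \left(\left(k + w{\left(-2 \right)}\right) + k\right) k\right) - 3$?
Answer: $210783$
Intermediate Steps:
$K = -12$
$g{\left(k \right)} = -3 + k^{2} + k \left(-2 + 2 k\right)$ ($g{\left(k \right)} = \left(k^{2} + \left(\left(k - 2\right) + k\right) k\right) - 3 = \left(k^{2} + \left(\left(-2 + k\right) + k\right) k\right) - 3 = \left(k^{2} + \left(-2 + 2 k\right) k\right) - 3 = \left(k^{2} + k \left(-2 + 2 k\right)\right) - 3 = -3 + k^{2} + k \left(-2 + 2 k\right)$)
$T{\left(n,P \right)} = 12 + n$ ($T{\left(n,P \right)} = n - -12 = n + 12 = 12 + n$)
$T{\left(19,g{\left(4 \right)} \right)} + 178 \cdot 1184 = \left(12 + 19\right) + 178 \cdot 1184 = 31 + 210752 = 210783$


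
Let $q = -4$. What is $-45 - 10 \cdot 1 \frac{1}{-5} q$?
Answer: $-53$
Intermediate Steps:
$-45 - 10 \cdot 1 \frac{1}{-5} q = -45 - 10 \cdot 1 \frac{1}{-5} \left(-4\right) = -45 - 10 \cdot 1 \left(- \frac{1}{5}\right) \left(-4\right) = -45 - 10 \left(\left(- \frac{1}{5}\right) \left(-4\right)\right) = -45 - 8 = -53$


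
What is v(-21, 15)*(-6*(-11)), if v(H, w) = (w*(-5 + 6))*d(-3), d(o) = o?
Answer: -2970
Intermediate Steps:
v(H, w) = -3*w (v(H, w) = (w*(-5 + 6))*(-3) = (w*1)*(-3) = w*(-3) = -3*w)
v(-21, 15)*(-6*(-11)) = (-3*15)*(-6*(-11)) = -45*66 = -2970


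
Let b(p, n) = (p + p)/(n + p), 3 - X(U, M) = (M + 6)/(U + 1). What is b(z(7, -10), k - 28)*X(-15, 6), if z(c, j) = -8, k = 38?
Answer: -216/7 ≈ -30.857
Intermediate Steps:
X(U, M) = 3 - (6 + M)/(1 + U) (X(U, M) = 3 - (M + 6)/(U + 1) = 3 - (6 + M)/(1 + U))
b(p, n) = 2*p/(n + p) (b(p, n) = (2*p)/(n + p) = 2*p/(n + p))
b(z(7, -10), k - 28)*X(-15, 6) = (2*(-8)/((38 - 28) - 8))*((-3 - 1*6 + 3*(-15))/(1 - 15)) = (2*(-8)/(10 - 8))*((-3 - 6 - 45)/(-14)) = (2*(-8)/2)*(-1/14*(-54)) = (2*(-8)*(1/2))*(27/7) = -8*27/7 = -216/7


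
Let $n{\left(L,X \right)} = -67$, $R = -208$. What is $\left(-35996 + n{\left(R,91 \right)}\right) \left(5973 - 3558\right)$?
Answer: $-87092145$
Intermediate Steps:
$\left(-35996 + n{\left(R,91 \right)}\right) \left(5973 - 3558\right) = \left(-35996 - 67\right) \left(5973 - 3558\right) = \left(-36063\right) 2415 = -87092145$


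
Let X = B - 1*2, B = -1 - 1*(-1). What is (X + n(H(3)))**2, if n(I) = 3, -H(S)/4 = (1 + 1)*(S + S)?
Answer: 1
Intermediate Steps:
H(S) = -16*S (H(S) = -4*(1 + 1)*(S + S) = -8*2*S = -16*S)
B = 0 (B = -1 + 1 = 0)
X = -2 (X = 0 - 1*2 = 0 - 2 = -2)
(X + n(H(3)))**2 = (-2 + 3)**2 = 1**2 = 1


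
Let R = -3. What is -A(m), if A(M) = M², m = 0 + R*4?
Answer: -144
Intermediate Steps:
m = -12 (m = 0 - 3*4 = 0 - 12 = -12)
-A(m) = -1*(-12)² = -1*144 = -144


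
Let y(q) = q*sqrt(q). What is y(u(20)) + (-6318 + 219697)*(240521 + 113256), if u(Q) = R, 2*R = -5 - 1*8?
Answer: 75488582483 - 13*I*sqrt(26)/4 ≈ 7.5489e+10 - 16.572*I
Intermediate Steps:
R = -13/2 (R = (-5 - 1*8)/2 = (-5 - 8)/2 = (1/2)*(-13) = -13/2 ≈ -6.5000)
u(Q) = -13/2
y(q) = q**(3/2)
y(u(20)) + (-6318 + 219697)*(240521 + 113256) = (-13/2)**(3/2) + (-6318 + 219697)*(240521 + 113256) = -13*I*sqrt(26)/4 + 213379*353777 = -13*I*sqrt(26)/4 + 75488582483 = 75488582483 - 13*I*sqrt(26)/4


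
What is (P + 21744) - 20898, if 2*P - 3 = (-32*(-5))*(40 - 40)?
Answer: 1695/2 ≈ 847.50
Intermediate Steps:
P = 3/2 (P = 3/2 + ((-32*(-5))*(40 - 40))/2 = 3/2 + (160*0)/2 = 3/2 + (1/2)*0 = 3/2 + 0 = 3/2 ≈ 1.5000)
(P + 21744) - 20898 = (3/2 + 21744) - 20898 = 43491/2 - 20898 = 1695/2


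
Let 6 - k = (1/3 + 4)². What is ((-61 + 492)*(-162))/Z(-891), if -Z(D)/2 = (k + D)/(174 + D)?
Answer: 225280683/8134 ≈ 27696.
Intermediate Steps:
k = -115/9 (k = 6 - (1/3 + 4)² = 6 - (⅓ + 4)² = 6 - (13/3)² = 6 - 1*169/9 = 6 - 169/9 = -115/9 ≈ -12.778)
Z(D) = -2*(-115/9 + D)/(174 + D)
((-61 + 492)*(-162))/Z(-891) = ((-61 + 492)*(-162))/((2*(115 - 9*(-891))/(9*(174 - 891)))) = (431*(-162))/(((2/9)*(115 + 8019)/(-717))) = -69822/((2/9)*(-1/717)*8134) = -69822/(-16268/6453) = -69822*(-6453/16268) = 225280683/8134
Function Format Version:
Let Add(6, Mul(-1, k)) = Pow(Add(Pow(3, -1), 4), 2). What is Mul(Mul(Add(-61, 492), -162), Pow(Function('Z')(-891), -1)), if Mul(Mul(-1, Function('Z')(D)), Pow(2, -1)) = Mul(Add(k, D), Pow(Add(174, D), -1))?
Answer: Rational(225280683, 8134) ≈ 27696.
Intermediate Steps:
k = Rational(-115, 9) (k = Add(6, Mul(-1, Pow(Add(Pow(3, -1), 4), 2))) = Add(6, Mul(-1, Pow(Add(Rational(1, 3), 4), 2))) = Add(6, Mul(-1, Pow(Rational(13, 3), 2))) = Add(6, Mul(-1, Rational(169, 9))) = Add(6, Rational(-169, 9)) = Rational(-115, 9) ≈ -12.778)
Function('Z')(D) = Mul(-2, Pow(Add(174, D), -1), Add(Rational(-115, 9), D)) (Function('Z')(D) = Mul(-2, Mul(Add(Rational(-115, 9), D), Pow(Add(174, D), -1))) = Mul(-2, Mul(Pow(Add(174, D), -1), Add(Rational(-115, 9), D))) = Mul(-2, Pow(Add(174, D), -1), Add(Rational(-115, 9), D)))
Mul(Mul(Add(-61, 492), -162), Pow(Function('Z')(-891), -1)) = Mul(Mul(Add(-61, 492), -162), Pow(Mul(Rational(2, 9), Pow(Add(174, -891), -1), Add(115, Mul(-9, -891))), -1)) = Mul(Mul(431, -162), Pow(Mul(Rational(2, 9), Pow(-717, -1), Add(115, 8019)), -1)) = Mul(-69822, Pow(Mul(Rational(2, 9), Rational(-1, 717), 8134), -1)) = Mul(-69822, Pow(Rational(-16268, 6453), -1)) = Mul(-69822, Rational(-6453, 16268)) = Rational(225280683, 8134)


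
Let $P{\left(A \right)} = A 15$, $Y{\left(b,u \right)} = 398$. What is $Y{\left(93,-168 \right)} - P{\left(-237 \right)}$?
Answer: $3953$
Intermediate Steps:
$P{\left(A \right)} = 15 A$
$Y{\left(93,-168 \right)} - P{\left(-237 \right)} = 398 - 15 \left(-237\right) = 398 - -3555 = 398 + 3555 = 3953$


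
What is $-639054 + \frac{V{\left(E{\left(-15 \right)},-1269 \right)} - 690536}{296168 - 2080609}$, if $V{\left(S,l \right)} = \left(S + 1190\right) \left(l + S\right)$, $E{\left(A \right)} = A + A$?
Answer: $- \frac{1140351961438}{1784441} \approx -6.3905 \cdot 10^{5}$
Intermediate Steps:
$E{\left(A \right)} = 2 A$
$V{\left(S,l \right)} = \left(1190 + S\right) \left(S + l\right)$
$-639054 + \frac{V{\left(E{\left(-15 \right)},-1269 \right)} - 690536}{296168 - 2080609} = -639054 + \frac{\left(\left(2 \left(-15\right)\right)^{2} + 1190 \cdot 2 \left(-15\right) + 1190 \left(-1269\right) + 2 \left(-15\right) \left(-1269\right)\right) - 690536}{296168 - 2080609} = -639054 + \frac{\left(\left(-30\right)^{2} + 1190 \left(-30\right) - 1510110 - -38070\right) - 690536}{-1784441} = -639054 + \left(\left(900 - 35700 - 1510110 + 38070\right) - 690536\right) \left(- \frac{1}{1784441}\right) = -639054 + \left(-1506840 - 690536\right) \left(- \frac{1}{1784441}\right) = -639054 - - \frac{2197376}{1784441} = -639054 + \frac{2197376}{1784441} = - \frac{1140351961438}{1784441}$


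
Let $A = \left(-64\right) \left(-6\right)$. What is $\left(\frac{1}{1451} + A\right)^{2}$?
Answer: $\frac{310455124225}{2105401} \approx 1.4746 \cdot 10^{5}$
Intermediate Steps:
$A = 384$
$\left(\frac{1}{1451} + A\right)^{2} = \left(\frac{1}{1451} + 384\right)^{2} = \left(\frac{557185}{1451}\right)^{2} = \frac{310455124225}{2105401}$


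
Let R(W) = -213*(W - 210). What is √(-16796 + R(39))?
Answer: √19627 ≈ 140.10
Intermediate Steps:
R(W) = 44730 - 213*W (R(W) = -213*(-210 + W) = 44730 - 213*W)
√(-16796 + R(39)) = √(-16796 + (44730 - 213*39)) = √(-16796 + (44730 - 8307)) = √(-16796 + 36423) = √19627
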